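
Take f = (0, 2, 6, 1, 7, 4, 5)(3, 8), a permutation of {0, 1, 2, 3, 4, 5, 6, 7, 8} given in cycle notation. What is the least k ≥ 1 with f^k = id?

The disjoint cycles have lengths 7, 2.
The order is lcm(7, 2) = 14.

14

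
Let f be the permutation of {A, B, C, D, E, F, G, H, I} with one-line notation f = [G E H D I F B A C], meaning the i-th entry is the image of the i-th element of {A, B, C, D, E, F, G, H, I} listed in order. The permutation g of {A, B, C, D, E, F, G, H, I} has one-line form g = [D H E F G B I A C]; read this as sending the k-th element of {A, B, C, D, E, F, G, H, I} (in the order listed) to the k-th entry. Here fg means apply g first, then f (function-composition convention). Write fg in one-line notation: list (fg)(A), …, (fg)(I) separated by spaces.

(fg)(x) = f(g(x)). Computing each image: f(g(A)) = f(D) = D, f(g(B)) = f(H) = A, f(g(C)) = f(E) = I, f(g(D)) = f(F) = F, f(g(E)) = f(G) = B, f(g(F)) = f(B) = E, f(g(G)) = f(I) = C, f(g(H)) = f(A) = G, f(g(I)) = f(C) = H.
Hence fg = [D A I F B E C G H].

D A I F B E C G H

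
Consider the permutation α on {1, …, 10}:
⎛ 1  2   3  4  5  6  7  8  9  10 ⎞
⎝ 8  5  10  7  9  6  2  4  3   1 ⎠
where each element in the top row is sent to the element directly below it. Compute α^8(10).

Tracing 10 → 1 → … returns to 10 after 9 steps, so 10 lies in a 9-cycle (1, 8, 4, 7, 2, 5, 9, 3, 10).
Advancing 8 steps from 10: 10 → 1 → 8 → 4 → 7 → 2 → 5 → 9 → 3.

3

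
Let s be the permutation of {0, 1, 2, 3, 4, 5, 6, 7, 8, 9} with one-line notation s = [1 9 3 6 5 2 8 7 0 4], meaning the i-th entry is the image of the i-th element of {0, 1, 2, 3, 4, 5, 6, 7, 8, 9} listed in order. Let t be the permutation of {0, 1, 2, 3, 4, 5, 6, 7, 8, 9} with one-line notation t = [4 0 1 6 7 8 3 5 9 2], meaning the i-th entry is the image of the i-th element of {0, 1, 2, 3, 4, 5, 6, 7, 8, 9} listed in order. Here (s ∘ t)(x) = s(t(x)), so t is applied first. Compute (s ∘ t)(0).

t(0) = 4, then s(4) = 5; composing gives (s ∘ t)(0) = 5.

5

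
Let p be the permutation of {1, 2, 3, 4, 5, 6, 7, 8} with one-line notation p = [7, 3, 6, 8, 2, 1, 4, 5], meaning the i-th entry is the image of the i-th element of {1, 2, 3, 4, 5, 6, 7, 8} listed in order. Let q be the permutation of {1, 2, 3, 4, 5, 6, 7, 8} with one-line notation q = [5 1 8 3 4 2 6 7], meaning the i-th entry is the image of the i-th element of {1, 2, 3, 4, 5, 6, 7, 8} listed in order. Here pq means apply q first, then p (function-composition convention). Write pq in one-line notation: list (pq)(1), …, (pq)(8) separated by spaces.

(pq)(x) = p(q(x)). Computing each image: p(q(1)) = p(5) = 2, p(q(2)) = p(1) = 7, p(q(3)) = p(8) = 5, p(q(4)) = p(3) = 6, p(q(5)) = p(4) = 8, p(q(6)) = p(2) = 3, p(q(7)) = p(6) = 1, p(q(8)) = p(7) = 4.
Hence pq = [2 7 5 6 8 3 1 4].

2 7 5 6 8 3 1 4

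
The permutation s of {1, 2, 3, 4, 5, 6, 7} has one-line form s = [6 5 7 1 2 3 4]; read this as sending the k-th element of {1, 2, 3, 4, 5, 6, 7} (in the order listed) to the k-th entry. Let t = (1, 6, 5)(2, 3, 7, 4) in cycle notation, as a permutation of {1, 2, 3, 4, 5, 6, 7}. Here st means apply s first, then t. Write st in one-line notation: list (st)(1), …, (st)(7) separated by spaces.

5 1 4 6 3 7 2

For each element, apply s then t: 1 → 6 → 5; 2 → 5 → 1; 3 → 7 → 4; 4 → 1 → 6; 5 → 2 → 3; 6 → 3 → 7; 7 → 4 → 2.
Collecting the images, st = [5 1 4 6 3 7 2].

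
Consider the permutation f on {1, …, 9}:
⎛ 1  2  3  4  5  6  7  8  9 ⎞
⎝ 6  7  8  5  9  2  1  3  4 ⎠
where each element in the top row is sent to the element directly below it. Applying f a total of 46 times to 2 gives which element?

Tracing 2 → 7 → … returns to 2 after 4 steps, so 2 lies in a 4-cycle (1, 6, 2, 7).
On a 4-cycle, f^4 is the identity, so f^46 = f^2 there (46 ≡ 2 mod 4).
Stepping 2 places around the cycle: 2 → 7 → 1.

1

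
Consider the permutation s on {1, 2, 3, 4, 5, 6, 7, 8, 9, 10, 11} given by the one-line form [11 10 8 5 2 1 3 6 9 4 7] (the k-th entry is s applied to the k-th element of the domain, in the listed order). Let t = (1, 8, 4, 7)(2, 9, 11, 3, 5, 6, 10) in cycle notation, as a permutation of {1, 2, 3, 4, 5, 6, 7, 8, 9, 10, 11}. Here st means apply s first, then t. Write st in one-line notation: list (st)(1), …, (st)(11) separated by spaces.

For each element, apply s then t: 1 → 11 → 3; 2 → 10 → 2; 3 → 8 → 4; 4 → 5 → 6; 5 → 2 → 9; 6 → 1 → 8; 7 → 3 → 5; 8 → 6 → 10; 9 → 9 → 11; 10 → 4 → 7; 11 → 7 → 1.
So st in one-line form is 3 2 4 6 9 8 5 10 11 7 1.

3 2 4 6 9 8 5 10 11 7 1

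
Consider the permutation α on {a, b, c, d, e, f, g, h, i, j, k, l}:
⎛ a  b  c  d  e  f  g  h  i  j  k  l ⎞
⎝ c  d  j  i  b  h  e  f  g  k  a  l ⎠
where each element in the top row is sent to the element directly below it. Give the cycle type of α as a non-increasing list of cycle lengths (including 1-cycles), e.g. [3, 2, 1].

The disjoint cycles are (a c j k)(b d i g e)(f h)(l), with lengths 5, 4, 2, 1 in non-increasing order.

[5, 4, 2, 1]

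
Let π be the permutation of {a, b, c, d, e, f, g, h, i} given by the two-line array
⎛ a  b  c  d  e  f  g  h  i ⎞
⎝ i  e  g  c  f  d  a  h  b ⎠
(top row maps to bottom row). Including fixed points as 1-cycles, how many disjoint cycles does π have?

The cycle decomposition is (a i b e f d c g)(h), which has 2 cycles (counting 1-cycles).

2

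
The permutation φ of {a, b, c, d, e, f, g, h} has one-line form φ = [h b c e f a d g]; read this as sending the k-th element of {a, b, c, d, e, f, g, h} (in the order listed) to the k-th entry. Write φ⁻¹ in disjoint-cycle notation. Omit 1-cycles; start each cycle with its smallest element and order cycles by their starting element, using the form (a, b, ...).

(a, f, e, d, g, h)

The cycle decomposition of φ is (a, h, g, d, e, f).
Reversing each cycle (and rotating so the smallest element leads) gives φ⁻¹ = (a, f, e, d, g, h).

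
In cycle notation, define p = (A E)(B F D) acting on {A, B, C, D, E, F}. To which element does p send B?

F

In the cycle (B F D), B is followed by F, so p(B) = F.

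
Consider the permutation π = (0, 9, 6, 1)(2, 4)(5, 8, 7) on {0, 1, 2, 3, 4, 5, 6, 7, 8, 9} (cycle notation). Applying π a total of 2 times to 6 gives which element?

6 lies in the 4-cycle (0, 9, 6, 1).
Stepping 2 places around the cycle: 6 → 1 → 0.

0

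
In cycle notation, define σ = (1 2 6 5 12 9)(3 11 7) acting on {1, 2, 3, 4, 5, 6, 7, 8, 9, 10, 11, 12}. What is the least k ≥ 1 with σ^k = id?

6

The disjoint cycles have lengths 6, 3, 1, 1, 1.
Since disjoint cycles commute, ord(σ) = lcm(6, 3) = 6.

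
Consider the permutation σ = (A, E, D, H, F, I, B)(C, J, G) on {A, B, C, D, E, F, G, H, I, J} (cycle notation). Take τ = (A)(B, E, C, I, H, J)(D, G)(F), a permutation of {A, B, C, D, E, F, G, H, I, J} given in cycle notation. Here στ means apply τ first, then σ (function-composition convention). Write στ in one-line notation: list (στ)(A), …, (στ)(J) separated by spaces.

Chase each element through τ then σ: A → A → E; B → E → D; C → I → B; D → G → C; E → C → J; F → F → I; G → D → H; H → J → G; I → H → F; J → B → A.
So στ in one-line form is E D B C J I H G F A.

E D B C J I H G F A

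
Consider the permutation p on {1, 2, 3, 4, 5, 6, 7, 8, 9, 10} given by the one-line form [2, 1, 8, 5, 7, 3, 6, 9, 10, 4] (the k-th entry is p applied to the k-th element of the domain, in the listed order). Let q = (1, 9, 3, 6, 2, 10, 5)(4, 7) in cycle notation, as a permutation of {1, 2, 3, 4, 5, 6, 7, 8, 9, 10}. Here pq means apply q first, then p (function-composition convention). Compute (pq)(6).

1

First apply q: q(6) = 2, then p(2) = 1. Thus (pq)(6) = 1.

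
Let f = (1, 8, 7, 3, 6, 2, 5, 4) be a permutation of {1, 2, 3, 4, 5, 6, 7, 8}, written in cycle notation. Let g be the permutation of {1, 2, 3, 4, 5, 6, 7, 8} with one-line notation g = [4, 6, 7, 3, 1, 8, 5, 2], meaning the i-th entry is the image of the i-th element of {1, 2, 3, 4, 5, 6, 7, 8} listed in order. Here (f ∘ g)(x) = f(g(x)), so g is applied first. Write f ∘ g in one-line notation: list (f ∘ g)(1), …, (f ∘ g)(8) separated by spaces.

1 2 3 6 8 7 4 5

For each element, apply g then f: 1 → 4 → 1; 2 → 6 → 2; 3 → 7 → 3; 4 → 3 → 6; 5 → 1 → 8; 6 → 8 → 7; 7 → 5 → 4; 8 → 2 → 5.
So f ∘ g in one-line form is 1 2 3 6 8 7 4 5.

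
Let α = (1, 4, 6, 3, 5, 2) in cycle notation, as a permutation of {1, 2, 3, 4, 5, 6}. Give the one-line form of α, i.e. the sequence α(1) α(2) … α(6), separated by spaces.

Image by image: 1↦4, 2↦1, 3↦5, 4↦6, 5↦2, 6↦3.
Listing these in domain order gives 4 1 5 6 2 3.

4 1 5 6 2 3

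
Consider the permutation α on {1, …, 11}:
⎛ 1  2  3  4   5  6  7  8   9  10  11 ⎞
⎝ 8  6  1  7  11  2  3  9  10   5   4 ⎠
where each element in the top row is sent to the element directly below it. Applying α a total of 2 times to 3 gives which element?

8

Tracing 3 → 1 → … returns to 3 after 9 steps, so 3 lies in a 9-cycle (1, 8, 9, 10, 5, 11, 4, 7, 3).
Stepping 2 places around the cycle: 3 → 1 → 8.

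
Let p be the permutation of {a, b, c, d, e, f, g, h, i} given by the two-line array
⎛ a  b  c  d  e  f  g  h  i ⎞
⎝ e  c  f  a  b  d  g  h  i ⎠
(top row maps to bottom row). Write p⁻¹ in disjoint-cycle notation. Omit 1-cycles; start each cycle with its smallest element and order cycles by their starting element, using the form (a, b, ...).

The cycle decomposition of p is (a, e, b, c, f, d).
Reversing each cycle (and rotating so the smallest element leads) gives p⁻¹ = (a, d, f, c, b, e).

(a, d, f, c, b, e)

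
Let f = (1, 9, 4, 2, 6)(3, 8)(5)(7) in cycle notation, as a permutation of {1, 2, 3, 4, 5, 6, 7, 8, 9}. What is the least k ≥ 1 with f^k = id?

The cycle type of f is (5, 2, 1, 1).
The order is lcm(5, 2) = 10.

10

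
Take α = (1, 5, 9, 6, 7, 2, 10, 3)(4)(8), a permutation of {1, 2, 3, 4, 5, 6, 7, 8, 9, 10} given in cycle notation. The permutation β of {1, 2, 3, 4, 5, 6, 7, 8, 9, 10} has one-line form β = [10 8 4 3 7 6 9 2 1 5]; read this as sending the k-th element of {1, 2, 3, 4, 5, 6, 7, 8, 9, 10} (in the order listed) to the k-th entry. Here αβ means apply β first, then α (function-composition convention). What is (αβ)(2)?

8

(αβ)(2) = α(β(2)). β(2) = 8, then α(8) = 8. So (αβ)(2) = 8.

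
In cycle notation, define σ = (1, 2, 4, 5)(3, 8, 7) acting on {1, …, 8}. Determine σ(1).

2

In the cycle (1, 2, 4, 5), 1 is followed by 2, so σ(1) = 2.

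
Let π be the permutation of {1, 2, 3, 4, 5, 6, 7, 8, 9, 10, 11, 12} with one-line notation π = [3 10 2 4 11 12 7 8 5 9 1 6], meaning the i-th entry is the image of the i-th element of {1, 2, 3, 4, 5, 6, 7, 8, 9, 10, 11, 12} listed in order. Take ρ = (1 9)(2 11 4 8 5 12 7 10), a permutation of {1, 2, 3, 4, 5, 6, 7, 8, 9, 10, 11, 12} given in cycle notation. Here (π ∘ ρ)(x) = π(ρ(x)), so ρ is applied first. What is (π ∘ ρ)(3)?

2

First apply ρ: ρ(3) = 3, then π(3) = 2. Thus (π ∘ ρ)(3) = 2.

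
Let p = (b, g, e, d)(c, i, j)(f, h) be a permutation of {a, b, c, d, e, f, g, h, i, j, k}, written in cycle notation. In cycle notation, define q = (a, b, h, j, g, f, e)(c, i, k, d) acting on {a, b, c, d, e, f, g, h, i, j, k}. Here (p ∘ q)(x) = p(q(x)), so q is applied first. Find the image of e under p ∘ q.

a

First apply q: q(e) = a, then p(a) = a. Thus (p ∘ q)(e) = a.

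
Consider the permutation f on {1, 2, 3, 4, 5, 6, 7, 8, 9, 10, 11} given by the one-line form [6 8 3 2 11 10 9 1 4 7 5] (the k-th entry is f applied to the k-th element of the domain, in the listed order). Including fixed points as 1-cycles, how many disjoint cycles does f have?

The cycle decomposition is (1, 6, 10, 7, 9, 4, 2, 8)(3)(5, 11), which has 3 cycles (counting 1-cycles).

3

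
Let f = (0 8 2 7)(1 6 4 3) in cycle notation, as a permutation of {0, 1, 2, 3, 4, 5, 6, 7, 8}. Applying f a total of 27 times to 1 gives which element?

1 lies in the 4-cycle (1 6 4 3).
Since the cycle has length 4, f^27 acts on it the same as f^3 (27 mod 4 = 3).
Advancing 3 steps from 1: 1 → 6 → 4 → 3.

3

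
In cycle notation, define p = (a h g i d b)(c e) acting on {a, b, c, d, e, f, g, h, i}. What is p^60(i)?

i

i lies in the 6-cycle (a h g i d b).
Powers repeat with period 6 on this cycle, and 60 mod 6 = 0, so p^60(i) = p^0(i).
So p^60(i) = i.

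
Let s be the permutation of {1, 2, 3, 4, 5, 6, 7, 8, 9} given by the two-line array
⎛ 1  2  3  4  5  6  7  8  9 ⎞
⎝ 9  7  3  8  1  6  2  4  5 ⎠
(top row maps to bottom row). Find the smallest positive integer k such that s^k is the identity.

6

Decomposing into disjoint cycles gives cycle lengths 3, 2, 2, 1, 1.
The order is lcm(3, 2, 2) = 6.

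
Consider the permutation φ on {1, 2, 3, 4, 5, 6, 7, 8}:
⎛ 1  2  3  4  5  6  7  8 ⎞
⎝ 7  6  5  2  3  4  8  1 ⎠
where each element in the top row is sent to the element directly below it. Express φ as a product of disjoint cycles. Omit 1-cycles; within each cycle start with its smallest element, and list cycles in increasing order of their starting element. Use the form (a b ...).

(1 7 8)(2 6 4)(3 5)

From 1: 1 → 7 → 8 → 1, closing the cycle (1 7 8).
Continuing from each remaining unvisited element yields (1 7 8)(2 6 4)(3 5).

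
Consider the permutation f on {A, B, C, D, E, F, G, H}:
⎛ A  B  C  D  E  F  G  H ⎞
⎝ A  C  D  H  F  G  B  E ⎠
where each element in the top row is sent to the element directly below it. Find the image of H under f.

E

The entry below H in the array is E, so f(H) = E.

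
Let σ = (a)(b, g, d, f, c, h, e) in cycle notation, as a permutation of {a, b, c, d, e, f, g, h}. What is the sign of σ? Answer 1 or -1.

1

The cycle lengths are 7, 1.
A cycle is odd iff its length is even; σ has 0 even-length cycles, so sgn(σ) = (−1)^0 and σ is even.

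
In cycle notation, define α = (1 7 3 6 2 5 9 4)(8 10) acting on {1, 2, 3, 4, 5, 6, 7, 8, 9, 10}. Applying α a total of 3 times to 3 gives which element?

3 lies in the 8-cycle (1 7 3 6 2 5 9 4).
Advancing 3 steps from 3: 3 → 6 → 2 → 5.

5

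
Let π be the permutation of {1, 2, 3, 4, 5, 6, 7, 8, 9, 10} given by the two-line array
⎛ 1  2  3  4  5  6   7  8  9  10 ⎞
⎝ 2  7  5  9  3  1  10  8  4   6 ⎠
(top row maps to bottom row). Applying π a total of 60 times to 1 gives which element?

1

Tracing 1 → 2 → … returns to 1 after 5 steps, so 1 lies in a 5-cycle (1 2 7 10 6).
Since the cycle has length 5, π^60 acts on it the same as π^0 (60 mod 5 = 0).
So π^60(1) = 1.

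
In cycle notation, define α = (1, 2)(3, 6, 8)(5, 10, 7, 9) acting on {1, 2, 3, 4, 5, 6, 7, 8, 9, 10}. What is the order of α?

The cycle type of α is (4, 3, 2, 1).
The order is lcm(4, 3, 2) = 12.

12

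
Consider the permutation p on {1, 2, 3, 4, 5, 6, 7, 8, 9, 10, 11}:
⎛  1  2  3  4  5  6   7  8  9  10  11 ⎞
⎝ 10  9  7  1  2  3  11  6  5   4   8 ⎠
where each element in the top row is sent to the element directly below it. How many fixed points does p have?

0

No element satisfies p(x) = x, so there are 0 fixed points.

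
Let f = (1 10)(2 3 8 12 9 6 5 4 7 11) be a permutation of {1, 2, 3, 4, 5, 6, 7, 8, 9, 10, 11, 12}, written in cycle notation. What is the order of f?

The cycle type of f is (10, 2).
The order of f is the least common multiple of its cycle lengths: lcm(10, 2) = 10.

10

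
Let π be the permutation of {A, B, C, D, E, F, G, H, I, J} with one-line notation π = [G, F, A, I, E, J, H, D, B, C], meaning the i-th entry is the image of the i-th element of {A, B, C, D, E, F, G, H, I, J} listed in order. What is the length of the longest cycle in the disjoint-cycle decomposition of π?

9

Decomposing into disjoint cycles gives (A G H D I B F J C); the longest has length 9.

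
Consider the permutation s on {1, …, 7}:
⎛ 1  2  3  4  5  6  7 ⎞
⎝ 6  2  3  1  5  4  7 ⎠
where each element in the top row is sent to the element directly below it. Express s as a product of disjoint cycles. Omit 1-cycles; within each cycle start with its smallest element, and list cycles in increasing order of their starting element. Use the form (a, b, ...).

(1, 6, 4)

Start at 1 and follow images: 1 → 6 → 4 → 1, giving the cycle (1, 6, 4).
Continuing from each remaining unvisited element yields (1, 6, 4).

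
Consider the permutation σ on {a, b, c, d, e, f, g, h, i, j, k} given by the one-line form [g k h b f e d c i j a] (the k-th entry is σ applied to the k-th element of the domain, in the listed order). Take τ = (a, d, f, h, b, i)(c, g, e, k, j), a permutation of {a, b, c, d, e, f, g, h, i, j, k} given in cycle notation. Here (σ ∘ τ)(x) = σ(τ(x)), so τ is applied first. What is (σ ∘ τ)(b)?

First apply τ: τ(b) = i, then σ(i) = i. Thus (σ ∘ τ)(b) = i.

i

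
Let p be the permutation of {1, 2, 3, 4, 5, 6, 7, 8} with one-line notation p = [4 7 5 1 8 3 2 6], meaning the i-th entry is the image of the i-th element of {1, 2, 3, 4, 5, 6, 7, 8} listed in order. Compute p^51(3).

6

Tracing 3 → 5 → … returns to 3 after 4 steps, so 3 lies in a 4-cycle (3, 5, 8, 6).
On a 4-cycle, p^4 is the identity, so p^51 = p^3 there (51 ≡ 3 mod 4).
Advancing 3 steps from 3: 3 → 5 → 8 → 6.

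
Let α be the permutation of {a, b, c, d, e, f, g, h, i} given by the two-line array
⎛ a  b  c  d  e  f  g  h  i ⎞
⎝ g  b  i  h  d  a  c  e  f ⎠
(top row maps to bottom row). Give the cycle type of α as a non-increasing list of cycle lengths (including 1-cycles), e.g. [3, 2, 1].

The disjoint cycles are (a, g, c, i, f)(b)(d, h, e), with lengths 5, 3, 1 in non-increasing order.

[5, 3, 1]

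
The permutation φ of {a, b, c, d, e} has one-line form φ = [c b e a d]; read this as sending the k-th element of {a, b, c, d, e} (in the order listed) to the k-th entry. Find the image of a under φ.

c

a is element number 1 of the domain, and entry number 1 of the one-line form is c, so φ(a) = c.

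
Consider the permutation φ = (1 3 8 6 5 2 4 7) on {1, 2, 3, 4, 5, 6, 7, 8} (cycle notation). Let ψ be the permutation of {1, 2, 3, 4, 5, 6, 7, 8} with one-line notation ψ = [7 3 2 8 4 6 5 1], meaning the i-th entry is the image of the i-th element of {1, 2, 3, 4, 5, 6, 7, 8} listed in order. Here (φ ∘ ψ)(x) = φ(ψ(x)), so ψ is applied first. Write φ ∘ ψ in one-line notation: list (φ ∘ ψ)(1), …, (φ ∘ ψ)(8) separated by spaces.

1 8 4 6 7 5 2 3

(φ ∘ ψ)(x) = φ(ψ(x)). Computing each image: φ(ψ(1)) = φ(7) = 1, φ(ψ(2)) = φ(3) = 8, φ(ψ(3)) = φ(2) = 4, φ(ψ(4)) = φ(8) = 6, φ(ψ(5)) = φ(4) = 7, φ(ψ(6)) = φ(6) = 5, φ(ψ(7)) = φ(5) = 2, φ(ψ(8)) = φ(1) = 3.
Hence φ ∘ ψ = [1 8 4 6 7 5 2 3].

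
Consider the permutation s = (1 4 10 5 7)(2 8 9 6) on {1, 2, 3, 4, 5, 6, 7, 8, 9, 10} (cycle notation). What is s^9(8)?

8 lies in the 4-cycle (2 8 9 6).
Since the cycle has length 4, s^9 acts on it the same as s^1 (9 mod 4 = 1).
Stepping 1 place around the cycle: 8 → 9.

9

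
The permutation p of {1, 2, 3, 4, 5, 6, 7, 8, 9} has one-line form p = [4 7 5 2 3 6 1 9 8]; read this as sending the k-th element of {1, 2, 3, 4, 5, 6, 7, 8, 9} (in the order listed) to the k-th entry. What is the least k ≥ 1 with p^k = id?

4

Decomposing into disjoint cycles gives cycle lengths 4, 2, 2, 1.
The order of p is the least common multiple of its cycle lengths: lcm(4, 2, 2) = 4.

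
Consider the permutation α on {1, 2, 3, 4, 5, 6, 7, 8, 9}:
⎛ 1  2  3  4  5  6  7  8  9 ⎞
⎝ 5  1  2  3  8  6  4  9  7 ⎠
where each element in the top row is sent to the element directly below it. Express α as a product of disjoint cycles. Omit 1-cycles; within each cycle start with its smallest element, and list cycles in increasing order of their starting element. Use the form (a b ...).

(1 5 8 9 7 4 3 2)

Start at 1 and follow images: 1 → 5 → 8 → 9 → 7 → 4 → 3 → 2 → 1, giving the cycle (1 5 8 9 7 4 3 2).
Continuing from each remaining unvisited element yields (1 5 8 9 7 4 3 2).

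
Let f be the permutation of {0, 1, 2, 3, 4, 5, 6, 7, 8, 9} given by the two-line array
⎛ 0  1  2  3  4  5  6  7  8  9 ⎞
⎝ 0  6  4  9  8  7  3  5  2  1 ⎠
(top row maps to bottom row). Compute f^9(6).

3

Tracing 6 → 3 → … returns to 6 after 4 steps, so 6 lies in a 4-cycle (1, 6, 3, 9).
On a 4-cycle, f^4 is the identity, so f^9 = f^1 there (9 ≡ 1 mod 4).
Advancing 1 step from 6: 6 → 3.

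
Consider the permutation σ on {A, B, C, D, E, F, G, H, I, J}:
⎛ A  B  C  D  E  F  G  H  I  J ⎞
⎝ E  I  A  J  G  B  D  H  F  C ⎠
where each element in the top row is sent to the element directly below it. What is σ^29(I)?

Tracing I → F → … returns to I after 3 steps, so I lies in a 3-cycle (B, I, F).
Since the cycle has length 3, σ^29 acts on it the same as σ^2 (29 mod 3 = 2).
Advancing 2 steps from I: I → F → B.

B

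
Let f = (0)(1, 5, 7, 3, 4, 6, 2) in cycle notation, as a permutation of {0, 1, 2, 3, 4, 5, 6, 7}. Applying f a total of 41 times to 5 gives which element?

1

5 lies in the 7-cycle (1, 5, 7, 3, 4, 6, 2).
Powers repeat with period 7 on this cycle, and 41 mod 7 = 6, so f^41(5) = f^6(5).
Stepping 6 places around the cycle: 5 → 7 → 3 → 4 → 6 → 2 → 1.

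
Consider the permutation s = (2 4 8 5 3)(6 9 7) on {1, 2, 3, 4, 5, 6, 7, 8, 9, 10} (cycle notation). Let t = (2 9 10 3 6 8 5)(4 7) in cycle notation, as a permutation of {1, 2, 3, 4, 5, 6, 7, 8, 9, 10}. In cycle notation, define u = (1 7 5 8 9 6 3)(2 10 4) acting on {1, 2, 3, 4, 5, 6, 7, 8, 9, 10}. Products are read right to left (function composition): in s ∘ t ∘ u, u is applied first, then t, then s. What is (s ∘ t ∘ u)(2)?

(s ∘ t ∘ u)(2) = s(t(u(2))). u(2) = 10, then t(10) = 3, then s(3) = 2, so the result is 2.

2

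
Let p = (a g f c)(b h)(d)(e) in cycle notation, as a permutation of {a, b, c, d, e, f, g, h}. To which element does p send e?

e

The 1-cycle (e) fixes e, so p(e) = e.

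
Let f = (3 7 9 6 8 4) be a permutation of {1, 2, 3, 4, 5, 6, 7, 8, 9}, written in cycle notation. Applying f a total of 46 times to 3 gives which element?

3 lies in the 6-cycle (3 7 9 6 8 4).
Powers repeat with period 6 on this cycle, and 46 mod 6 = 4, so f^46(3) = f^4(3).
Stepping 4 places around the cycle: 3 → 7 → 9 → 6 → 8.

8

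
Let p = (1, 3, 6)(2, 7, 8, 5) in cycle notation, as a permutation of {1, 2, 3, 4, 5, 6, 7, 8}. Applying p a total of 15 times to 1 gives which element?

1 lies in the 3-cycle (1, 3, 6).
On a 3-cycle, p^3 is the identity, so p^15 = p^0 there (15 ≡ 0 mod 3).
So p^15(1) = 1.

1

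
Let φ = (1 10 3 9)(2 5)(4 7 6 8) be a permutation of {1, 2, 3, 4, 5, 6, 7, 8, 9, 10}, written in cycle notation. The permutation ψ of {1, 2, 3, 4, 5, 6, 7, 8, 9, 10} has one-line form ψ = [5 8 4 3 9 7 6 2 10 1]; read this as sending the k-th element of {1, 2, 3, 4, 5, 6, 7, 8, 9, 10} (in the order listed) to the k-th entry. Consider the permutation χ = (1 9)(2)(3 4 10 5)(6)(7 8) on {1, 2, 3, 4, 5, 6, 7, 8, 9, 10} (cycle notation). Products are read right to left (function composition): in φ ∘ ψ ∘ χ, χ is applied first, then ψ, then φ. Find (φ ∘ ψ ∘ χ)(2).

4

Apply the permutations in order: χ(2) = 2, then ψ(2) = 8, then φ(8) = 4. So (φ ∘ ψ ∘ χ)(2) = 4.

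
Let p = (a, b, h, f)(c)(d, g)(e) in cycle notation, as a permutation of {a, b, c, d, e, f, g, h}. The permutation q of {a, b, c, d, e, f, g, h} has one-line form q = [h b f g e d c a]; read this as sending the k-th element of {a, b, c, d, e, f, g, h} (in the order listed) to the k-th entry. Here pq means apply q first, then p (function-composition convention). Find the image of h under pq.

(pq)(h) = p(q(h)). q(h) = a, then p(a) = b. So (pq)(h) = b.

b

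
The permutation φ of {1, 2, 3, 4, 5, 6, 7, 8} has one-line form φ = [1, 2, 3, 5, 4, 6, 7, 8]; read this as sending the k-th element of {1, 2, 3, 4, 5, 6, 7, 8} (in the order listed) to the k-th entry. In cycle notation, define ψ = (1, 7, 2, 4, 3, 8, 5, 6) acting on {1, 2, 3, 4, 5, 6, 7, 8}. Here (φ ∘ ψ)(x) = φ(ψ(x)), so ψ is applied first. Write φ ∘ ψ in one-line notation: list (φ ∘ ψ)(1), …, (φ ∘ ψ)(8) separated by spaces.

7 5 8 3 6 1 2 4

(φ ∘ ψ)(x) = φ(ψ(x)). Computing each image: φ(ψ(1)) = φ(7) = 7, φ(ψ(2)) = φ(4) = 5, φ(ψ(3)) = φ(8) = 8, φ(ψ(4)) = φ(3) = 3, φ(ψ(5)) = φ(6) = 6, φ(ψ(6)) = φ(1) = 1, φ(ψ(7)) = φ(2) = 2, φ(ψ(8)) = φ(5) = 4.
Hence φ ∘ ψ = [7 5 8 3 6 1 2 4].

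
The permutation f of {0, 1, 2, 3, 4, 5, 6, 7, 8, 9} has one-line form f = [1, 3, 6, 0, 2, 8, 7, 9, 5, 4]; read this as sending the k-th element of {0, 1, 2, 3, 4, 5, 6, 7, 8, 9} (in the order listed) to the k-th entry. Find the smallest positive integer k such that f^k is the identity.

30

The disjoint-cycle form of f has cycle lengths 5, 3, 2.
The order of f is the least common multiple of its cycle lengths: lcm(5, 3, 2) = 30.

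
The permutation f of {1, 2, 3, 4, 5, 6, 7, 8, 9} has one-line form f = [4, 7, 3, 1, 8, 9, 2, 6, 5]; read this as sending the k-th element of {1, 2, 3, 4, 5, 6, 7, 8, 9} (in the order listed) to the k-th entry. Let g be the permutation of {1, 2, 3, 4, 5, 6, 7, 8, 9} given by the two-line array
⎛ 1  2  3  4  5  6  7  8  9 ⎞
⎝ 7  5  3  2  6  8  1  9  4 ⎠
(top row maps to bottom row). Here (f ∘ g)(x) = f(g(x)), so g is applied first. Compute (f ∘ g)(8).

First apply g: g(8) = 9, then f(9) = 5. Thus (f ∘ g)(8) = 5.

5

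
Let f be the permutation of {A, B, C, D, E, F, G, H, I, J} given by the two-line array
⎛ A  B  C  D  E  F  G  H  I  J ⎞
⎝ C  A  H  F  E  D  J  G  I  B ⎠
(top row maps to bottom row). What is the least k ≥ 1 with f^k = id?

6

Writing f as disjoint cycles, the cycle lengths are 6, 2, 1, 1.
Since disjoint cycles commute, ord(f) = lcm(6, 2) = 6.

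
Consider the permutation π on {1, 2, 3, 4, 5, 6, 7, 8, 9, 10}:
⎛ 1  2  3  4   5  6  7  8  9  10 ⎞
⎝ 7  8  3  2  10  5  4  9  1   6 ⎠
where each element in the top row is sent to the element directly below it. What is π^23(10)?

Tracing 10 → 6 → … returns to 10 after 3 steps, so 10 lies in a 3-cycle (5, 10, 6).
Since the cycle has length 3, π^23 acts on it the same as π^2 (23 mod 3 = 2).
Advancing 2 steps from 10: 10 → 6 → 5.

5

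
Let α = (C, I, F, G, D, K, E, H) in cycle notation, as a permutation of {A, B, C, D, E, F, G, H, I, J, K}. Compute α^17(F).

G

F lies in the 8-cycle (C, I, F, G, D, K, E, H).
Since the cycle has length 8, α^17 acts on it the same as α^1 (17 mod 8 = 1).
Advancing 1 step from F: F → G.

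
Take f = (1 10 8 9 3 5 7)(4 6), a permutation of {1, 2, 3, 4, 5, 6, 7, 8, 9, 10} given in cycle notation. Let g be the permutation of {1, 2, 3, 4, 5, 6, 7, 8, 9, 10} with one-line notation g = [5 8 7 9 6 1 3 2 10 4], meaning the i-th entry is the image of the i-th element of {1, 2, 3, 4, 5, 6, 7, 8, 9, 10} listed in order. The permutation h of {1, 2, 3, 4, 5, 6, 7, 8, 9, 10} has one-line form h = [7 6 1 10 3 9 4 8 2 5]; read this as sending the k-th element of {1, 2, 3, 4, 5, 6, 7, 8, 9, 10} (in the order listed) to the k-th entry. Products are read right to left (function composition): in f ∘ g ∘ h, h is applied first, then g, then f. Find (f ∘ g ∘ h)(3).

7

Apply the permutations in order: h(3) = 1, then g(1) = 5, then f(5) = 7. So (f ∘ g ∘ h)(3) = 7.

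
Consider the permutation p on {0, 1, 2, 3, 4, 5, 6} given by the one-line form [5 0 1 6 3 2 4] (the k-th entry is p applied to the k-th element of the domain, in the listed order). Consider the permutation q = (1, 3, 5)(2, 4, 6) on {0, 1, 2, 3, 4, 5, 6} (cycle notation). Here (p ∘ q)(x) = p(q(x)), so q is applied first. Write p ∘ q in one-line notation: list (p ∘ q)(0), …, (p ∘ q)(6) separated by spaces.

5 6 3 2 4 0 1

For each element, apply q then p: 0 → 0 → 5; 1 → 3 → 6; 2 → 4 → 3; 3 → 5 → 2; 4 → 6 → 4; 5 → 1 → 0; 6 → 2 → 1.
Collecting the images, p ∘ q = [5 6 3 2 4 0 1].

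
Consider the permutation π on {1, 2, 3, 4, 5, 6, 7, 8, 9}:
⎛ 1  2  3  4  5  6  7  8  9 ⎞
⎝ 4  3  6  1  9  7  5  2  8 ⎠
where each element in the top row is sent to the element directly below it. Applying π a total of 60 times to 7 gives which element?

Tracing 7 → 5 → … returns to 7 after 7 steps, so 7 lies in a 7-cycle (2, 3, 6, 7, 5, 9, 8).
Since the cycle has length 7, π^60 acts on it the same as π^4 (60 mod 7 = 4).
Stepping 4 places around the cycle: 7 → 5 → 9 → 8 → 2.

2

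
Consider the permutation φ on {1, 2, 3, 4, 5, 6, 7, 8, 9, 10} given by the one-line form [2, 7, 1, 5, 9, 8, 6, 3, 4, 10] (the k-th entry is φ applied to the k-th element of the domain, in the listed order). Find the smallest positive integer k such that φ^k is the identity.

The disjoint-cycle form of φ has cycle lengths 6, 3, 1.
The order is lcm(6, 3) = 6.

6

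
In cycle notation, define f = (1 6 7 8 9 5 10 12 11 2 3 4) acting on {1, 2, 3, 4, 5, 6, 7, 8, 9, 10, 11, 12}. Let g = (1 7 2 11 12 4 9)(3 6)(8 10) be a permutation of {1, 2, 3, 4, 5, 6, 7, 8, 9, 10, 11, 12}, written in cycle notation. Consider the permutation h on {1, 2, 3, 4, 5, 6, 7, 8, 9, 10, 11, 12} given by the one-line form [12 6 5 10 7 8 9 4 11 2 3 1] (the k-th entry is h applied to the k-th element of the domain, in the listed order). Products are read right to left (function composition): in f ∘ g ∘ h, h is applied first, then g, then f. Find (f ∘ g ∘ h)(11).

(f ∘ g ∘ h)(11) = f(g(h(11))). h(11) = 3, then g(3) = 6, then f(6) = 7, so the result is 7.

7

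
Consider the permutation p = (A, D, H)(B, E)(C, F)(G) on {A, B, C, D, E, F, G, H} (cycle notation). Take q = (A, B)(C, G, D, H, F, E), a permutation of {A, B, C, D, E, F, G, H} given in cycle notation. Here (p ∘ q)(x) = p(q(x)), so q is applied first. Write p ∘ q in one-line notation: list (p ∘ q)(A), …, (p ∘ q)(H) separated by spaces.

E D G A F B H C

For each element, apply q then p: A → B → E; B → A → D; C → G → G; D → H → A; E → C → F; F → E → B; G → D → H; H → F → C.
So p ∘ q in one-line form is E D G A F B H C.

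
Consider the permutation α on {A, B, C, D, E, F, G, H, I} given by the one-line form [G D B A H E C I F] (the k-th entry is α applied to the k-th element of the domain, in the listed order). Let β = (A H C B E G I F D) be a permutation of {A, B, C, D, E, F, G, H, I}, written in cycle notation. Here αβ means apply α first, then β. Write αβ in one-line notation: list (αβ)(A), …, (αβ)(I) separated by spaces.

I A E H C G B F D

(αβ)(x) = β(α(x)). Computing each image: β(α(A)) = β(G) = I, β(α(B)) = β(D) = A, β(α(C)) = β(B) = E, β(α(D)) = β(A) = H, β(α(E)) = β(H) = C, β(α(F)) = β(E) = G, β(α(G)) = β(C) = B, β(α(H)) = β(I) = F, β(α(I)) = β(F) = D.
Hence αβ = [I A E H C G B F D].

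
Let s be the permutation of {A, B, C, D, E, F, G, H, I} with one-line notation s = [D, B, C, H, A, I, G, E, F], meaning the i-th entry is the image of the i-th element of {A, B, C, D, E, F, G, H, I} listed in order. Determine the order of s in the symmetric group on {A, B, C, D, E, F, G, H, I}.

4

Decomposing into disjoint cycles gives cycle lengths 4, 2, 1, 1, 1.
The order is lcm(4, 2) = 4.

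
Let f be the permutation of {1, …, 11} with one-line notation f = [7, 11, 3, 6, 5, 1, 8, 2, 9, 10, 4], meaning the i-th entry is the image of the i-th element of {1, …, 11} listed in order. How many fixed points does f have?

4

The fixed points (elements with f(x) = x) are {3, 5, 9, 10}, so there are 4.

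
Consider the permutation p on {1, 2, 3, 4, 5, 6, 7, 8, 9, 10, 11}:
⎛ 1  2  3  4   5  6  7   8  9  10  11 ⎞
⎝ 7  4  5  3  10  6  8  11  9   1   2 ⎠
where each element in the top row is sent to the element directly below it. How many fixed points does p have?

The fixed points (elements with p(x) = x) are {6, 9}, so there are 2.

2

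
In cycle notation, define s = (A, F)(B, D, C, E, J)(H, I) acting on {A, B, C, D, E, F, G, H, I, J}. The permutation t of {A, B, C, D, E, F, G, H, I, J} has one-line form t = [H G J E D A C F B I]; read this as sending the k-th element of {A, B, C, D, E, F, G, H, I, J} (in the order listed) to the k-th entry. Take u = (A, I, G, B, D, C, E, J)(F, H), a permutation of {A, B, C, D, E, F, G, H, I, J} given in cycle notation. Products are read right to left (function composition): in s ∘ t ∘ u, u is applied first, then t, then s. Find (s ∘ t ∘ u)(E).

H

(s ∘ t ∘ u)(E) = s(t(u(E))). u(E) = J, then t(J) = I, then s(I) = H, so the result is H.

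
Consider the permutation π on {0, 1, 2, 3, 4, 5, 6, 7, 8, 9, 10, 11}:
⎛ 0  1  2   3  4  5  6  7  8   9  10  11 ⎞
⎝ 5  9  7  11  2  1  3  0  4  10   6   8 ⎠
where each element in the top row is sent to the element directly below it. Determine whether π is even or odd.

odd

In disjoint-cycle form the cycle lengths are 12.
A cycle is odd iff its length is even; π has 1 even-length cycle, so sgn(π) = (−1)^1 and π is odd.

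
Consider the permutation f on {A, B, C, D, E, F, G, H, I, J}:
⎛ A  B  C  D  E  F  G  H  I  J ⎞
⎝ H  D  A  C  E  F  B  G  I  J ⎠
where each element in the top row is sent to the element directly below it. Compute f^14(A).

Tracing A → H → … returns to A after 6 steps, so A lies in a 6-cycle (A H G B D C).
Powers repeat with period 6 on this cycle, and 14 mod 6 = 2, so f^14(A) = f^2(A).
Advancing 2 steps from A: A → H → G.

G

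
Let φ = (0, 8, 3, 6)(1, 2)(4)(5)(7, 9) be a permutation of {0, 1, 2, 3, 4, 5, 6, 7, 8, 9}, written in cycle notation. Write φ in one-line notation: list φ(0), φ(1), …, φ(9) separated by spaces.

8 2 1 6 4 5 0 9 3 7

Each element maps to the next entry in its cycle (wrapping to the front): 0→8, 1→2, 2→1, 3→6, 4→4, 5→5, 6→0, 7→9, 8→3, 9→7.
Listing these in domain order gives 8 2 1 6 4 5 0 9 3 7.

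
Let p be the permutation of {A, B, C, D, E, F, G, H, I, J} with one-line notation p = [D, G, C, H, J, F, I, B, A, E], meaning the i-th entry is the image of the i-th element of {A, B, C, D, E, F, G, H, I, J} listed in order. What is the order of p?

Decomposing into disjoint cycles gives cycle lengths 6, 2, 1, 1.
The order of p is the least common multiple of its cycle lengths: lcm(6, 2) = 6.

6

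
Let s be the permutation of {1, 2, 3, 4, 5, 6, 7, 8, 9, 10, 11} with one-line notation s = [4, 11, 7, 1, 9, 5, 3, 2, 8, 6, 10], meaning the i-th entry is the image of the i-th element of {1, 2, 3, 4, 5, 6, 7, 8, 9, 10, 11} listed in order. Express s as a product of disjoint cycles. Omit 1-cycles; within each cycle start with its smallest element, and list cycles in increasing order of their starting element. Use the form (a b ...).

(1 4)(2 11 10 6 5 9 8)(3 7)

Iterating s from 1 gives 1 → 4 → 1; that is the 2-cycle (1 4).
Repeating from the next unused element and collecting all non-trivial cycles gives (1 4)(2 11 10 6 5 9 8)(3 7).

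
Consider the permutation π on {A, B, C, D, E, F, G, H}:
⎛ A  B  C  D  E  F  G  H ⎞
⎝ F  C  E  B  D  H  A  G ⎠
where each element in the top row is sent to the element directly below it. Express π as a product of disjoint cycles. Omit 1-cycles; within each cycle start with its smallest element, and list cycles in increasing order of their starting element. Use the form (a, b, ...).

Iterating π from A gives A → F → H → G → A; that is the 4-cycle (A, F, H, G).
Continuing from each remaining unvisited element yields (A, F, H, G)(B, C, E, D).

(A, F, H, G)(B, C, E, D)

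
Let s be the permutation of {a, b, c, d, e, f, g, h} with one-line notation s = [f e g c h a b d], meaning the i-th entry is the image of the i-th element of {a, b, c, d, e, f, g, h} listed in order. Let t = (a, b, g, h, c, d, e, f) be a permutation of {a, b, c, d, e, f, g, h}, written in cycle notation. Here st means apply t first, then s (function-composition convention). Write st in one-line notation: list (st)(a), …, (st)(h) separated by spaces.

For each element, apply t then s: a → b → e; b → g → b; c → d → c; d → e → h; e → f → a; f → a → f; g → h → d; h → c → g.
Collecting the images, st = [e b c h a f d g].

e b c h a f d g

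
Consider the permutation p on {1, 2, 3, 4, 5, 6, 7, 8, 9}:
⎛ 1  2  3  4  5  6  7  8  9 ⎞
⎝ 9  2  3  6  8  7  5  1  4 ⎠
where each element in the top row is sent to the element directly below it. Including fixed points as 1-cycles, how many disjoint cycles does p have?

3

The cycle decomposition is (1, 9, 4, 6, 7, 5, 8)(2)(3), which has 3 cycles (counting 1-cycles).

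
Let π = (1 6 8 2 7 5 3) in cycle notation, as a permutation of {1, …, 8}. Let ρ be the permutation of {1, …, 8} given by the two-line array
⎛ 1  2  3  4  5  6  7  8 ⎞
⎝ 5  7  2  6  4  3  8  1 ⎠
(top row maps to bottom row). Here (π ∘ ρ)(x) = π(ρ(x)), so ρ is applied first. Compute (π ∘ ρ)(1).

3

ρ(1) = 5, then π(5) = 3; composing gives (π ∘ ρ)(1) = 3.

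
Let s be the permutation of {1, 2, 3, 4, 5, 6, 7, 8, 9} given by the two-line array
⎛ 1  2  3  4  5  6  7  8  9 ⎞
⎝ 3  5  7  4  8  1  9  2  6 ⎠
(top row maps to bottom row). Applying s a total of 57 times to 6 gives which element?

3

Tracing 6 → 1 → … returns to 6 after 5 steps, so 6 lies in a 5-cycle (1 3 7 9 6).
Powers repeat with period 5 on this cycle, and 57 mod 5 = 2, so s^57(6) = s^2(6).
Stepping 2 places around the cycle: 6 → 1 → 3.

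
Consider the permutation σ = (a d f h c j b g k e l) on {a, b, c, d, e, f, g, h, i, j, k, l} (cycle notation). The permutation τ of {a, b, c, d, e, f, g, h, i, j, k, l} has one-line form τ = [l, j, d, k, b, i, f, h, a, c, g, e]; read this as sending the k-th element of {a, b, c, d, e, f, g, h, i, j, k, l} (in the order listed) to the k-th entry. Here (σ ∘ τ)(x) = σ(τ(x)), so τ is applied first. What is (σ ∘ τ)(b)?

b

First apply τ: τ(b) = j, then σ(j) = b. Thus (σ ∘ τ)(b) = b.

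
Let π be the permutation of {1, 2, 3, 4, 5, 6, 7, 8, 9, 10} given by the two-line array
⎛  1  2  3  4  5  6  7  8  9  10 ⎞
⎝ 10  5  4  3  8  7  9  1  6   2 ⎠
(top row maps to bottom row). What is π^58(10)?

8

Tracing 10 → 2 → … returns to 10 after 5 steps, so 10 lies in a 5-cycle (1, 10, 2, 5, 8).
Since the cycle has length 5, π^58 acts on it the same as π^3 (58 mod 5 = 3).
Advancing 3 steps from 10: 10 → 2 → 5 → 8.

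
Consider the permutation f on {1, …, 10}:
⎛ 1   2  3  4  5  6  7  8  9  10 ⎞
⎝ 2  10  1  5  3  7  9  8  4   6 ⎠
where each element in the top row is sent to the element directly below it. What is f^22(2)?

9

Tracing 2 → 10 → … returns to 2 after 9 steps, so 2 lies in a 9-cycle (1 2 10 6 7 9 4 5 3).
On a 9-cycle, f^9 is the identity, so f^22 = f^4 there (22 ≡ 4 mod 9).
Advancing 4 steps from 2: 2 → 10 → 6 → 7 → 9.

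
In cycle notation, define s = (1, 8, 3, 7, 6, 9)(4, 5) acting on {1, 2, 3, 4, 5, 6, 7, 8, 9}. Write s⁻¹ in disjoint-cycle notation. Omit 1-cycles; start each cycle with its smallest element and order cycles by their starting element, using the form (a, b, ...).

If s sends a → b within a cycle, s⁻¹ sends b → a; equivalently, reverse each cycle.
After reversing and putting each cycle's least element first, s⁻¹ = (1, 9, 6, 7, 3, 8)(4, 5).

(1, 9, 6, 7, 3, 8)(4, 5)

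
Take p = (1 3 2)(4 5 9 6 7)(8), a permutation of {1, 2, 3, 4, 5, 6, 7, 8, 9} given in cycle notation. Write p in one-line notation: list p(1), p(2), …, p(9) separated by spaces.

3 1 2 5 9 7 4 8 6

Reading each image from the cycles: 1↦3, 2↦1, 3↦2, 4↦5, 5↦9, 6↦7, 7↦4, 8↦8, 9↦6.
So the one-line form is 3 1 2 5 9 7 4 8 6.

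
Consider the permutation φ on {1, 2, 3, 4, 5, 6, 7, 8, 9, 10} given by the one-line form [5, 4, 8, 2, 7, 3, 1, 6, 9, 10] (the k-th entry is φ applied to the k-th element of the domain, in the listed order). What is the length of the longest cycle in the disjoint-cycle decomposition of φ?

Decomposing into disjoint cycles gives (1, 5, 7)(2, 4)(3, 8, 6); the longest has length 3.

3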